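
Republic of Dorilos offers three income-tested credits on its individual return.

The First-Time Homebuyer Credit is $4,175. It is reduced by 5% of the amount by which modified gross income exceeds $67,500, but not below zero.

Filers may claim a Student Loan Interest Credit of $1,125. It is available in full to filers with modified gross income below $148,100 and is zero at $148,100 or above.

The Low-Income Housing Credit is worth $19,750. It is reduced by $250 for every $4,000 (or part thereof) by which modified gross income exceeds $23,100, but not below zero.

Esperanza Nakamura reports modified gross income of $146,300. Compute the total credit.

$13,360

First-Time Homebuyer Credit: 5% of the $78,800 excess over $67,500 is $3,940; credit = $4,175 − $3,940 = $235.
Student Loan Interest Credit: $146,300 is below the $148,100 cutoff, so the full $1,125 applies.
Low-Income Housing Credit: income exceeds $23,100 by $123,200, which is 31 full-or-partial $4,000 increments; reduction = 31 × $250 = $7,750, leaving $12,000.
Total: $235 + $1,125 + $12,000 = $13,360.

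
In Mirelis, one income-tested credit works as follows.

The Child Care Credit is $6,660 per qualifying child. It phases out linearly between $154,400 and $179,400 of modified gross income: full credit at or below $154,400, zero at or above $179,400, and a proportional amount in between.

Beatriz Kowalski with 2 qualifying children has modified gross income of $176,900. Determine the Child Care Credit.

Child Care Credit: base = 2 × $6,660 = $13,320. $176,900 is $22,500 into a $25,000 phase-out range, leaving 2,500/25,000 of the credit: $13,320 × 2,500/25,000 = $1,332.

$1,332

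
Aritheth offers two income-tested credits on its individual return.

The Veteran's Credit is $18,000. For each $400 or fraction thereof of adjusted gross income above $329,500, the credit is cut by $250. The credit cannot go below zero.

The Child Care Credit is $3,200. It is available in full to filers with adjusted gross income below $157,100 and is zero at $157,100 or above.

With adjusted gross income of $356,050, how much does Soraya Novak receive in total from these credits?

Veteran's Credit: income exceeds $329,500 by $26,550, which is 67 full-or-partial $400 increments; reduction = 67 × $250 = $16,750, leaving $1,250.
Child Care Credit: $356,050 meets or exceeds the $157,100 cutoff, so the credit is $0.
Total: $1,250 + $0 = $1,250.

$1,250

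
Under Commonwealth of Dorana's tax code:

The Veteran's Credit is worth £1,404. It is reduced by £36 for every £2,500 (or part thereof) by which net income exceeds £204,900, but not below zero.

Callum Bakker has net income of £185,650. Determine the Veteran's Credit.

£1,404

Veteran's Credit: £185,650 is at or below the £204,900 threshold, so the full £1,404 applies.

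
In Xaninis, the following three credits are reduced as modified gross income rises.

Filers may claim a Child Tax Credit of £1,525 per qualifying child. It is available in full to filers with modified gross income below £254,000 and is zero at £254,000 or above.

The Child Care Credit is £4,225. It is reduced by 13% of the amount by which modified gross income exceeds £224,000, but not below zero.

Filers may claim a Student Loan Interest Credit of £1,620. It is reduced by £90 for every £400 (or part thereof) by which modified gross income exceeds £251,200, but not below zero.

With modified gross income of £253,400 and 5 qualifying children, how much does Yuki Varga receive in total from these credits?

£9,108

Child Tax Credit: base = 5 × £1,525 = £7,625. £253,400 is below the £254,000 cutoff, so the full £7,625 applies.
Child Care Credit: 13% of the £29,400 excess over £224,000 is £3,822; credit = £4,225 − £3,822 = £403.
Student Loan Interest Credit: income exceeds £251,200 by £2,200, which is 6 full-or-partial £400 increments; reduction = 6 × £90 = £540, leaving £1,080.
Total: £7,625 + £403 + £1,080 = £9,108.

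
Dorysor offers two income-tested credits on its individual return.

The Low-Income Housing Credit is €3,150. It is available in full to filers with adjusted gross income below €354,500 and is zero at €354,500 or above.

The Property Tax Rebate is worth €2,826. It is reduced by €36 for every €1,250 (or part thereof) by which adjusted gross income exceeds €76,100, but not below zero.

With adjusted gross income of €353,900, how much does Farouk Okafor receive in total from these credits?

Low-Income Housing Credit: €353,900 is below the €354,500 cutoff, so the full €3,150 applies.
Property Tax Rebate: income exceeds €76,100 by €277,800 → 223 increments × €36 = €8,028 ≥ base, so the credit is €0.
Total: €3,150 + €0 = €3,150.

€3,150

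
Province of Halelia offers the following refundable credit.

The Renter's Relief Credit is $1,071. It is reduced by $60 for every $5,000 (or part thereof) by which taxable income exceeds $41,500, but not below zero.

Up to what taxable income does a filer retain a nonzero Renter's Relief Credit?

After 17 increments the reduction is 17 × $60 = $1,020, leaving $51; one more increment wipes it out. Increment 17 ends at excess 17 × $5,000 = $85,000, so the highest qualifying income is $41,500 + $85,000 = $126,500.

$126,500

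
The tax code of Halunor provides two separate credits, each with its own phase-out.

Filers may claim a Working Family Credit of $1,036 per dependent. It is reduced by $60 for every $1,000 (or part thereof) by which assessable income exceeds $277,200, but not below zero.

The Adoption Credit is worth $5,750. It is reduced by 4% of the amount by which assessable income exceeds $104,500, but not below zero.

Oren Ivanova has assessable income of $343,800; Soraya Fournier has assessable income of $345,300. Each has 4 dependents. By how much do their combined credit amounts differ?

Oren ($343,800): Working Family Credit: base = 4 × $1,036 = $4,144. income exceeds $277,200 by $66,600, which is 67 full-or-partial $1,000 increments; reduction = 67 × $60 = $4,020, leaving $124. Adoption Credit: 4% of the $239,300 excess over $104,500 is $9,572 ≥ base, so the credit is $0. total $124 + $0 = $124
Soraya ($345,300): Working Family Credit: base = 4 × $1,036 = $4,144. income exceeds $277,200 by $68,100, which is 69 full-or-partial $1,000 increments; reduction = 69 × $60 = $4,140, leaving $4. Adoption Credit: 4% of the $240,800 excess over $104,500 is $9,632 ≥ base, so the credit is $0. total $4 + $0 = $4
Difference: |$124 − $4| = $120.

$120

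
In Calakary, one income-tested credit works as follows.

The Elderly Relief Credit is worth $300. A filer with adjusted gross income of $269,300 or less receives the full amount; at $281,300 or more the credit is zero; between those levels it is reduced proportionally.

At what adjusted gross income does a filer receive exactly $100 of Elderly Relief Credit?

$277,300

$100 is 100/300 of the full $300, so 200/300 of the $12,000 range has been used: income = $269,300 + $12,000 × 200/300 = $277,300.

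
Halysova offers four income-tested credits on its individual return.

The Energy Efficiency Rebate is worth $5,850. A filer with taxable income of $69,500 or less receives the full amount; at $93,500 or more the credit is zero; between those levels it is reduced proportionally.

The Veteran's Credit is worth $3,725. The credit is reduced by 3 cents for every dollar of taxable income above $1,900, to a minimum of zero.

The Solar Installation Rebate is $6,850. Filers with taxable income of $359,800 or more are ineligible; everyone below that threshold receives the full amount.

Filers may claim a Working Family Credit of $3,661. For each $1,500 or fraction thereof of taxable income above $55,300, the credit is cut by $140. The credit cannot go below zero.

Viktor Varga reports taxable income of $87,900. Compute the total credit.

$9,941

Energy Efficiency Rebate: $87,900 is $18,400 into a $24,000 phase-out range, leaving 5,600/24,000 of the credit: $5,850 × 5,600/24,000 = $1,365.
Veteran's Credit: 3% of the $86,000 excess over $1,900 is $2,580; credit = $3,725 − $2,580 = $1,145.
Solar Installation Rebate: $87,900 is below the $359,800 cutoff, so the full $6,850 applies.
Working Family Credit: income exceeds $55,300 by $32,600, which is 22 full-or-partial $1,500 increments; reduction = 22 × $140 = $3,080, leaving $581.
Total: $1,365 + $1,145 + $6,850 + $581 = $9,941.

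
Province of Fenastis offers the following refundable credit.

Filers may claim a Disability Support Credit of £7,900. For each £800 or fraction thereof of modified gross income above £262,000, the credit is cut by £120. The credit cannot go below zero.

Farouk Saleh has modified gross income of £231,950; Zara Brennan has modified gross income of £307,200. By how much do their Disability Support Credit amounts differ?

£6,840

Farouk (£231,950): Disability Support Credit: £231,950 is at or below the £262,000 threshold, so the full £7,900 applies.
Zara (£307,200): Disability Support Credit: income exceeds £262,000 by £45,200, which is 57 full-or-partial £800 increments; reduction = 57 × £120 = £6,840, leaving £1,060.
Difference: |£7,900 − £1,060| = £6,840.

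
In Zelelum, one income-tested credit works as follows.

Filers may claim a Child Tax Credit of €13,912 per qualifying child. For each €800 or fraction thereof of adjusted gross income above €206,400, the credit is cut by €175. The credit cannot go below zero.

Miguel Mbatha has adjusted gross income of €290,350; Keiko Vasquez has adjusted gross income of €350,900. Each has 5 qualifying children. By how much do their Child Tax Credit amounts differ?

Miguel (€290,350): Child Tax Credit: base = 5 × €13,912 = €69,560. income exceeds €206,400 by €83,950, which is 105 full-or-partial €800 increments; reduction = 105 × €175 = €18,375, leaving €51,185.
Keiko (€350,900): Child Tax Credit: base = 5 × €13,912 = €69,560. income exceeds €206,400 by €144,500, which is 181 full-or-partial €800 increments; reduction = 181 × €175 = €31,675, leaving €37,885.
Difference: |€51,185 − €37,885| = €13,300.

€13,300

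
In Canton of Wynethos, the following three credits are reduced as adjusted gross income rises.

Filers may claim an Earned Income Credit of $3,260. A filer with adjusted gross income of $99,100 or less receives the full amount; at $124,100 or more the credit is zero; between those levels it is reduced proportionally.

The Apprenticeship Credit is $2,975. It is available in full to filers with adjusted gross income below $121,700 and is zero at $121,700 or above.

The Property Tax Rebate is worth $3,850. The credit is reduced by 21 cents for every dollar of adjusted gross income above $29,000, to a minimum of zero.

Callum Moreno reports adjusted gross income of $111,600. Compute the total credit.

$4,605

Earned Income Credit: $111,600 is $12,500 into a $25,000 phase-out range, leaving 12,500/25,000 of the credit: $3,260 × 12,500/25,000 = $1,630.
Apprenticeship Credit: $111,600 is below the $121,700 cutoff, so the full $2,975 applies.
Property Tax Rebate: 21% of the $82,600 excess over $29,000 is $17,346 ≥ base, so the credit is $0.
Total: $1,630 + $2,975 + $0 = $4,605.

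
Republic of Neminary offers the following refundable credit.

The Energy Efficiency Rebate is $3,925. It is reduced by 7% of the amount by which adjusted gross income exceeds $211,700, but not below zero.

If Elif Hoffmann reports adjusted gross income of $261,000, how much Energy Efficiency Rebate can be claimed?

$474

Energy Efficiency Rebate: 7% of the $49,300 excess over $211,700 is $3,451; credit = $3,925 − $3,451 = $474.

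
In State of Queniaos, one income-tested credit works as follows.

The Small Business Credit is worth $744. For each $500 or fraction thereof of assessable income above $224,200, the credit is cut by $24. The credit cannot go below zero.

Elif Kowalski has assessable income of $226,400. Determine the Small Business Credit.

Small Business Credit: income exceeds $224,200 by $2,200, which is 5 full-or-partial $500 increments; reduction = 5 × $24 = $120, leaving $624.

$624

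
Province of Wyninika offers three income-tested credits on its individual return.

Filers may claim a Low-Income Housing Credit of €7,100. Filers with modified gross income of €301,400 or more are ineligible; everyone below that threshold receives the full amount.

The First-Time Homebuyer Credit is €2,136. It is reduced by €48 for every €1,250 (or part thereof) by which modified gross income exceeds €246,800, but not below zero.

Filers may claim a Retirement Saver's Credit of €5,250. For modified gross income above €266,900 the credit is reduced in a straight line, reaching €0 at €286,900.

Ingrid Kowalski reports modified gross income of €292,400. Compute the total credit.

Low-Income Housing Credit: €292,400 is below the €301,400 cutoff, so the full €7,100 applies.
First-Time Homebuyer Credit: income exceeds €246,800 by €45,600, which is 37 full-or-partial €1,250 increments; reduction = 37 × €48 = €1,776, leaving €360.
Retirement Saver's Credit: €292,400 is at or above €286,900, so the credit is €0.
Total: €7,100 + €360 + €0 = €7,460.

€7,460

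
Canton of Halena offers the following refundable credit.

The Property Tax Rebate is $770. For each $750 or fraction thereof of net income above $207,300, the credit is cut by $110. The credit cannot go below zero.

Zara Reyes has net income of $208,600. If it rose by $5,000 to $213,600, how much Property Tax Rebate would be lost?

At $208,600 — income exceeds $207,300 by $1,300, which is 2 full-or-partial $750 increments; reduction = 2 × $110 = $220, leaving $550.
At $213,600 — income exceeds $207,300 by $6,300 → 9 increments × $110 = $990 ≥ base, so the credit is $0.
Lost: $550 − $0 = $550.

$550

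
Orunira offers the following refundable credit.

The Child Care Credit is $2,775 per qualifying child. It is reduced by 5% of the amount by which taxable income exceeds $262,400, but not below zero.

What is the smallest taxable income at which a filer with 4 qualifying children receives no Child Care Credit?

$484,400

Full credit = 4 × $2,775 = $11,100.
The credit falls by 5% of each dollar above $262,400, so it reaches zero when the excess is $11,100 / 5% = $222,000: income = $262,400 + $222,000 = $484,400.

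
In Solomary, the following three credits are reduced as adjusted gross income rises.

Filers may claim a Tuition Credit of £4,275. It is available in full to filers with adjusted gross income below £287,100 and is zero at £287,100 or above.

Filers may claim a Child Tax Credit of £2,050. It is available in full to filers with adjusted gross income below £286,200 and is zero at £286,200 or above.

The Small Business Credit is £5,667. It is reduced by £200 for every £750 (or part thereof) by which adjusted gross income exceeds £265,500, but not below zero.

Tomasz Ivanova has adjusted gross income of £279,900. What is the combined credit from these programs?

Tuition Credit: £279,900 is below the £287,100 cutoff, so the full £4,275 applies.
Child Tax Credit: £279,900 is below the £286,200 cutoff, so the full £2,050 applies.
Small Business Credit: income exceeds £265,500 by £14,400, which is 20 full-or-partial £750 increments; reduction = 20 × £200 = £4,000, leaving £1,667.
Total: £4,275 + £2,050 + £1,667 = £7,992.

£7,992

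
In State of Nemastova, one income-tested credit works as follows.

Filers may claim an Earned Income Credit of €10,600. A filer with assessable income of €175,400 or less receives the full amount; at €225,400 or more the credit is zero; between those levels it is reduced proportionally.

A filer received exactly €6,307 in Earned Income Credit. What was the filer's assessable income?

€195,650

€6,307 is 6,307/10,600 of the full €10,600, so 4,293/10,600 of the €50,000 range has been used: income = €175,400 + €50,000 × 4,293/10,600 = €195,650.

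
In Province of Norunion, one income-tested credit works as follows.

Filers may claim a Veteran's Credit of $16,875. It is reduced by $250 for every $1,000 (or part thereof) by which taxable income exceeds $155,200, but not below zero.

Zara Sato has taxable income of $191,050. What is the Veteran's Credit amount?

$7,875

Veteran's Credit: income exceeds $155,200 by $35,850, which is 36 full-or-partial $1,000 increments; reduction = 36 × $250 = $9,000, leaving $7,875.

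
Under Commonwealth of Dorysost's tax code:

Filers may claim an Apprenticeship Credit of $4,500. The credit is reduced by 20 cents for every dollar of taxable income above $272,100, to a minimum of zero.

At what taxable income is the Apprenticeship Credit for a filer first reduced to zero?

The credit falls by 20% of each dollar above $272,100, so it reaches zero when the excess is $4,500 / 20% = $22,500: income = $272,100 + $22,500 = $294,600.

$294,600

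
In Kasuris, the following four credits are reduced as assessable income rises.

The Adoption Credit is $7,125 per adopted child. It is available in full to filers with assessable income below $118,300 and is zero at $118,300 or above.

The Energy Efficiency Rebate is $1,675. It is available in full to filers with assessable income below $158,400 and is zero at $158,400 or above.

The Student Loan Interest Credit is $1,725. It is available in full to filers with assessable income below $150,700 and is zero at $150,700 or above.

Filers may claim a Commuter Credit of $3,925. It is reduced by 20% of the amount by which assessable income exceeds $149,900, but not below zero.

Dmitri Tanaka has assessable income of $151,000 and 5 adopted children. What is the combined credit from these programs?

Adoption Credit: base = 5 × $7,125 = $35,625. $151,000 meets or exceeds the $118,300 cutoff, so the credit is $0.
Energy Efficiency Rebate: $151,000 is below the $158,400 cutoff, so the full $1,675 applies.
Student Loan Interest Credit: $151,000 meets or exceeds the $150,700 cutoff, so the credit is $0.
Commuter Credit: 20% of the $1,100 excess over $149,900 is $220; credit = $3,925 − $220 = $3,705.
Total: $0 + $1,675 + $0 + $3,705 = $5,380.

$5,380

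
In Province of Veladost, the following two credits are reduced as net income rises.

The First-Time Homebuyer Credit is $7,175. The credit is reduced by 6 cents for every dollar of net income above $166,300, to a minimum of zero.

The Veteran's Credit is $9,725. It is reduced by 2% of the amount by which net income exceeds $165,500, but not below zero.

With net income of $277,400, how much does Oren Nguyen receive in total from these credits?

$7,996

First-Time Homebuyer Credit: 6% of the $111,100 excess over $166,300 is $6,666; credit = $7,175 − $6,666 = $509.
Veteran's Credit: 2% of the $111,900 excess over $165,500 is $2,238; credit = $9,725 − $2,238 = $7,487.
Total: $509 + $7,487 = $7,996.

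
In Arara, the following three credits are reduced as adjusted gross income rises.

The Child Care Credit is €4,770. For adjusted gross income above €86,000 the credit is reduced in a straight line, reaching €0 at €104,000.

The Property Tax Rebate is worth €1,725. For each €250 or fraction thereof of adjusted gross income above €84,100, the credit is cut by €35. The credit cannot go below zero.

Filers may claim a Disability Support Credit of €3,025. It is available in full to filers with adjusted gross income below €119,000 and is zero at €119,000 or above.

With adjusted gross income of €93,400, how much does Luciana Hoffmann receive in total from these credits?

Child Care Credit: €93,400 is €7,400 into a €18,000 phase-out range, leaving 10,600/18,000 of the credit: €4,770 × 10,600/18,000 = €2,809.
Property Tax Rebate: income exceeds €84,100 by €9,300, which is 38 full-or-partial €250 increments; reduction = 38 × €35 = €1,330, leaving €395.
Disability Support Credit: €93,400 is below the €119,000 cutoff, so the full €3,025 applies.
Total: €2,809 + €395 + €3,025 = €6,229.

€6,229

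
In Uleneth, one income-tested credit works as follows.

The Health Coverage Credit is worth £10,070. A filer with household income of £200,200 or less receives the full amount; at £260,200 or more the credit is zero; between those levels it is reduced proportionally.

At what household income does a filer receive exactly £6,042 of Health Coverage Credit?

£224,200

£6,042 is 6,042/10,070 of the full £10,070, so 4,028/10,070 of the £60,000 range has been used: income = £200,200 + £60,000 × 4,028/10,070 = £224,200.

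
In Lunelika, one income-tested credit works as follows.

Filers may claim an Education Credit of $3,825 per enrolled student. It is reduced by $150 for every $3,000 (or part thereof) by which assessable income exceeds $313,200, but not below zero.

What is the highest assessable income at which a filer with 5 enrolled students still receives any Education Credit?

Full credit = 5 × $3,825 = $19,125.
After 127 increments the reduction is 127 × $150 = $19,050, leaving $75; one more increment wipes it out. Increment 127 ends at excess 127 × $3,000 = $381,000, so the highest qualifying income is $313,200 + $381,000 = $694,200.

$694,200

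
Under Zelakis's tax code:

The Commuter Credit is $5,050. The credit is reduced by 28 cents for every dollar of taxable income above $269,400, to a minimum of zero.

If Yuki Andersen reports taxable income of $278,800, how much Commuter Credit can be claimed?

$2,418

Commuter Credit: 28% of the $9,400 excess over $269,400 is $2,632; credit = $5,050 − $2,632 = $2,418.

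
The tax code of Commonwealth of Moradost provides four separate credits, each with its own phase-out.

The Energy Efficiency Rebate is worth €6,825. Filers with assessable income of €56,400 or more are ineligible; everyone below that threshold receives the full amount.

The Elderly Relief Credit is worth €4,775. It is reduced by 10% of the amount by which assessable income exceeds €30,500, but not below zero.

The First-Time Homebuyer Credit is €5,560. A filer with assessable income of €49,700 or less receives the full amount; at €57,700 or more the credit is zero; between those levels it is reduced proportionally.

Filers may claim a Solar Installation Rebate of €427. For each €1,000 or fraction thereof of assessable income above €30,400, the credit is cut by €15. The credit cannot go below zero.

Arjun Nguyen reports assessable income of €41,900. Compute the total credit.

€16,267

Energy Efficiency Rebate: €41,900 is below the €56,400 cutoff, so the full €6,825 applies.
Elderly Relief Credit: 10% of the €11,400 excess over €30,500 is €1,140; credit = €4,775 − €1,140 = €3,635.
First-Time Homebuyer Credit: €41,900 is at or below the €49,700 threshold, so the full €5,560 applies.
Solar Installation Rebate: income exceeds €30,400 by €11,500, which is 12 full-or-partial €1,000 increments; reduction = 12 × €15 = €180, leaving €247.
Total: €6,825 + €3,635 + €5,560 + €247 = €16,267.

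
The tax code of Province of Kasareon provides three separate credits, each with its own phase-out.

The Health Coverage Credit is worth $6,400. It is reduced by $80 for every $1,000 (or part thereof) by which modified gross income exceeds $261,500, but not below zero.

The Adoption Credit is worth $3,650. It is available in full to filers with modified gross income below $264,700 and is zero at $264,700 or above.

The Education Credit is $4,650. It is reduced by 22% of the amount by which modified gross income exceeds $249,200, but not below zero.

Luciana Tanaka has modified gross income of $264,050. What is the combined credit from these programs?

$11,193

Health Coverage Credit: income exceeds $261,500 by $2,550, which is 3 full-or-partial $1,000 increments; reduction = 3 × $80 = $240, leaving $6,160.
Adoption Credit: $264,050 is below the $264,700 cutoff, so the full $3,650 applies.
Education Credit: 22% of the $14,850 excess over $249,200 is $3,267; credit = $4,650 − $3,267 = $1,383.
Total: $6,160 + $3,650 + $1,383 = $11,193.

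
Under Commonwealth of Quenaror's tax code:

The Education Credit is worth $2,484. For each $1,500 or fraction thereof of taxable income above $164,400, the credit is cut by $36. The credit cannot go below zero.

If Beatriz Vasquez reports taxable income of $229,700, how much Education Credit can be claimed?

Education Credit: income exceeds $164,400 by $65,300, which is 44 full-or-partial $1,500 increments; reduction = 44 × $36 = $1,584, leaving $900.

$900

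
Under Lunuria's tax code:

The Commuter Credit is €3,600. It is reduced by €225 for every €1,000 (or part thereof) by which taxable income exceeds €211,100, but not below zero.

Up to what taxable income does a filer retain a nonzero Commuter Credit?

After 15 increments the reduction is 15 × €225 = €3,375, leaving €225; one more increment wipes it out. Increment 15 ends at excess 15 × €1,000 = €15,000, so the highest qualifying income is €211,100 + €15,000 = €226,100.

€226,100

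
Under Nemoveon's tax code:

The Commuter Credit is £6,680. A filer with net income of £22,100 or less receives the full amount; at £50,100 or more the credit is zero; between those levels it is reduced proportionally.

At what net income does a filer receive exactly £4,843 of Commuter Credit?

£4,843 is 4,843/6,680 of the full £6,680, so 1,837/6,680 of the £28,000 range has been used: income = £22,100 + £28,000 × 1,837/6,680 = £29,800.

£29,800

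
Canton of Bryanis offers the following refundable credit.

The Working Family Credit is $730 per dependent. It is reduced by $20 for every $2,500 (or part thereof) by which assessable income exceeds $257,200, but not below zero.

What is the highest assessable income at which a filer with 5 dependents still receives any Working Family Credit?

Full credit = 5 × $730 = $3,650.
After 182 increments the reduction is 182 × $20 = $3,640, leaving $10; one more increment wipes it out. Increment 182 ends at excess 182 × $2,500 = $455,000, so the highest qualifying income is $257,200 + $455,000 = $712,200.

$712,200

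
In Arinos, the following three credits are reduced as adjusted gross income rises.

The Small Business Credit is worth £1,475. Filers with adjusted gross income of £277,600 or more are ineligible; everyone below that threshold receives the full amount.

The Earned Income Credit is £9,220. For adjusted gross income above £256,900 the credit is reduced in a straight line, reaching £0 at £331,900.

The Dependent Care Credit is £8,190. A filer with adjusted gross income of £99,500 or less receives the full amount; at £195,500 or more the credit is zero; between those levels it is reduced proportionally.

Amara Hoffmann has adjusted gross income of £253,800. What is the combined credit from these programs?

Small Business Credit: £253,800 is below the £277,600 cutoff, so the full £1,475 applies.
Earned Income Credit: £253,800 is at or below the £256,900 threshold, so the full £9,220 applies.
Dependent Care Credit: £253,800 is at or above £195,500, so the credit is £0.
Total: £1,475 + £9,220 + £0 = £10,695.

£10,695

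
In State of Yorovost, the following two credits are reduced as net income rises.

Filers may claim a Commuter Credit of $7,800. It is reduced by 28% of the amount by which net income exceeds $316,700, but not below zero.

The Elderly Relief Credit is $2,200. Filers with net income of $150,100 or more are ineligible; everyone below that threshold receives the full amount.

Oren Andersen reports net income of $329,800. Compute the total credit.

$4,132

Commuter Credit: 28% of the $13,100 excess over $316,700 is $3,668; credit = $7,800 − $3,668 = $4,132.
Elderly Relief Credit: $329,800 meets or exceeds the $150,100 cutoff, so the credit is $0.
Total: $4,132 + $0 = $4,132.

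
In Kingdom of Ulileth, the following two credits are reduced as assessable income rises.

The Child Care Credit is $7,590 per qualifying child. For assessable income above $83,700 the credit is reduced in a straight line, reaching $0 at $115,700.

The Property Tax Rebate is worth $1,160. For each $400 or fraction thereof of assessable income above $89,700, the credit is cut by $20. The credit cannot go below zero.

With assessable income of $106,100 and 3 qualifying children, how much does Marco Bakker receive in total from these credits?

$7,171

Child Care Credit: base = 3 × $7,590 = $22,770. $106,100 is $22,400 into a $32,000 phase-out range, leaving 9,600/32,000 of the credit: $22,770 × 9,600/32,000 = $6,831.
Property Tax Rebate: income exceeds $89,700 by $16,400, which is 41 full-or-partial $400 increments; reduction = 41 × $20 = $820, leaving $340.
Total: $6,831 + $340 = $7,171.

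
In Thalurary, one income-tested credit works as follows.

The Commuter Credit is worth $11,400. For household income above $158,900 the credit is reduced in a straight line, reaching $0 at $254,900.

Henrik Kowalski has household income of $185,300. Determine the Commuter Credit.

Commuter Credit: $185,300 is $26,400 into a $96,000 phase-out range, leaving 69,600/96,000 of the credit: $11,400 × 69,600/96,000 = $8,265.

$8,265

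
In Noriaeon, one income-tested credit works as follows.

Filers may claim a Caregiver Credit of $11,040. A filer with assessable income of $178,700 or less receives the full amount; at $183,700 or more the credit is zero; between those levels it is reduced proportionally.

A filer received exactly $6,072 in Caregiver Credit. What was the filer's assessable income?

$6,072 is 6,072/11,040 of the full $11,040, so 4,968/11,040 of the $5,000 range has been used: income = $178,700 + $5,000 × 4,968/11,040 = $180,950.

$180,950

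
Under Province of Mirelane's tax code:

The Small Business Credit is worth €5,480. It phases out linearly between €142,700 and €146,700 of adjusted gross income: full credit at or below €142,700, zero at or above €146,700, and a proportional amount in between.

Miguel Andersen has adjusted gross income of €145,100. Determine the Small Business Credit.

Small Business Credit: €145,100 is €2,400 into a €4,000 phase-out range, leaving 1,600/4,000 of the credit: €5,480 × 1,600/4,000 = €2,192.

€2,192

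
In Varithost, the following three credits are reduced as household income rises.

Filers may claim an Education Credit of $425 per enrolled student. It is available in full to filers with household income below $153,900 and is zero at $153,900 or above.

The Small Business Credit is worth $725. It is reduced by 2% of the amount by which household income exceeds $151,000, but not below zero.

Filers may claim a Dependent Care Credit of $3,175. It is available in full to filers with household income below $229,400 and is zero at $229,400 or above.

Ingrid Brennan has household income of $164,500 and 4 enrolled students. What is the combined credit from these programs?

Education Credit: base = 4 × $425 = $1,700. $164,500 meets or exceeds the $153,900 cutoff, so the credit is $0.
Small Business Credit: 2% of the $13,500 excess over $151,000 is $270; credit = $725 − $270 = $455.
Dependent Care Credit: $164,500 is below the $229,400 cutoff, so the full $3,175 applies.
Total: $0 + $455 + $3,175 = $3,630.

$3,630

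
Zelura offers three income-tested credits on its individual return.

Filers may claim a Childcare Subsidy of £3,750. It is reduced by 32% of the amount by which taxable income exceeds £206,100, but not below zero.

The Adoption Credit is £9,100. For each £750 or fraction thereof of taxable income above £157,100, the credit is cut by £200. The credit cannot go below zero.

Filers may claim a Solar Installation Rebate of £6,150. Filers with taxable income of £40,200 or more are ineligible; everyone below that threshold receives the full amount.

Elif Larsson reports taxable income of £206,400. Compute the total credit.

Childcare Subsidy: 32% of the £300 excess over £206,100 is £96; credit = £3,750 − £96 = £3,654.
Adoption Credit: income exceeds £157,100 by £49,300 → 66 increments × £200 = £13,200 ≥ base, so the credit is £0.
Solar Installation Rebate: £206,400 meets or exceeds the £40,200 cutoff, so the credit is £0.
Total: £3,654 + £0 + £0 = £3,654.

£3,654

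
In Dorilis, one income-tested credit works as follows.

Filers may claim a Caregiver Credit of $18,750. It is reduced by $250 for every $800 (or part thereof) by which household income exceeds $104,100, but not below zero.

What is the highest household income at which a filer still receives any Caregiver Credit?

$163,300

After 74 increments the reduction is 74 × $250 = $18,500, leaving $250; one more increment wipes it out. Increment 74 ends at excess 74 × $800 = $59,200, so the highest qualifying income is $104,100 + $59,200 = $163,300.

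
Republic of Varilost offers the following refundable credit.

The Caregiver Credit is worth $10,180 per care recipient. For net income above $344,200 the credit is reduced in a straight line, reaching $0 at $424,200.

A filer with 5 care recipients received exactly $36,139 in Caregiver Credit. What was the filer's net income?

Full credit = 5 × $10,180 = $50,900.
$36,139 is 36,139/50,900 of the full $50,900, so 14,761/50,900 of the $80,000 range has been used: income = $344,200 + $80,000 × 14,761/50,900 = $367,400.

$367,400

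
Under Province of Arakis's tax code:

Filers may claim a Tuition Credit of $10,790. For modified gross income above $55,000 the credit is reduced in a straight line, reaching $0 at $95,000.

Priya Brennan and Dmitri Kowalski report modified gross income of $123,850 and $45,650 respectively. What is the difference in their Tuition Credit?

Priya ($123,850): Tuition Credit: $123,850 is at or above $95,000, so the credit is $0.
Dmitri ($45,650): Tuition Credit: $45,650 is at or below the $55,000 threshold, so the full $10,790 applies.
Difference: |$0 − $10,790| = $10,790.

$10,790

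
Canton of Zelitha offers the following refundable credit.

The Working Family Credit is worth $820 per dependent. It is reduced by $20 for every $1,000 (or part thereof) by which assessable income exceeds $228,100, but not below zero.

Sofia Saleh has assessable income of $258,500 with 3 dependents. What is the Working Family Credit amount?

Working Family Credit: base = 3 × $820 = $2,460. income exceeds $228,100 by $30,400, which is 31 full-or-partial $1,000 increments; reduction = 31 × $20 = $620, leaving $1,840.

$1,840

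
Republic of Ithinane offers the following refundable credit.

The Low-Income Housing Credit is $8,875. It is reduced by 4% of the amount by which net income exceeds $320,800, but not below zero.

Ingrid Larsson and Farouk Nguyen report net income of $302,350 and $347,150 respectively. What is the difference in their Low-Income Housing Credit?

Ingrid ($302,350): Low-Income Housing Credit: $302,350 is at or below the $320,800 threshold, so the full $8,875 applies.
Farouk ($347,150): Low-Income Housing Credit: 4% of the $26,350 excess over $320,800 is $1,054; credit = $8,875 − $1,054 = $7,821.
Difference: |$8,875 − $7,821| = $1,054.

$1,054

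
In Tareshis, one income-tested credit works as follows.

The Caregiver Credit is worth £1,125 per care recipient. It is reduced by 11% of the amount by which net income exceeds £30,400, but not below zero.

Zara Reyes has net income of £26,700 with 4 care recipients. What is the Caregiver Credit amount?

Caregiver Credit: base = 4 × £1,125 = £4,500. £26,700 is at or below the £30,400 threshold, so the full £4,500 applies.

£4,500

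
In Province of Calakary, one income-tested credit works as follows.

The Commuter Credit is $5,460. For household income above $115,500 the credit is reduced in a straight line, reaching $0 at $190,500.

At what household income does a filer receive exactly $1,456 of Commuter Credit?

$1,456 is 1,456/5,460 of the full $5,460, so 4,004/5,460 of the $75,000 range has been used: income = $115,500 + $75,000 × 4,004/5,460 = $170,500.

$170,500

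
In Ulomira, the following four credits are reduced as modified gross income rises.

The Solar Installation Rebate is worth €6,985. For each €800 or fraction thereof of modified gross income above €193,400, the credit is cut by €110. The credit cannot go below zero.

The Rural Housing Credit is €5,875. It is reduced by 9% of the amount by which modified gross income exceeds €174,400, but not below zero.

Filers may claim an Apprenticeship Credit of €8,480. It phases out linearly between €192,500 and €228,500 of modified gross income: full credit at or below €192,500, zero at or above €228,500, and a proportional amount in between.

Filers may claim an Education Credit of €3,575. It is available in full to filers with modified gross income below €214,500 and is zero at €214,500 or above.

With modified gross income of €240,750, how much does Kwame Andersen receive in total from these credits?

€385

Solar Installation Rebate: income exceeds €193,400 by €47,350, which is 60 full-or-partial €800 increments; reduction = 60 × €110 = €6,600, leaving €385.
Rural Housing Credit: 9% of the €66,350 excess over €174,400 is €5,971.50 ≥ base, so the credit is €0.
Apprenticeship Credit: €240,750 is at or above €228,500, so the credit is €0.
Education Credit: €240,750 meets or exceeds the €214,500 cutoff, so the credit is €0.
Total: €385 + €0 + €0 + €0 = €385.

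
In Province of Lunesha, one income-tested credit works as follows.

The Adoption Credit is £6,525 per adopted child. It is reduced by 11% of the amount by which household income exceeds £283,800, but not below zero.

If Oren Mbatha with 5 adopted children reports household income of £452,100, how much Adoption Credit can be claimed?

£14,112

Adoption Credit: base = 5 × £6,525 = £32,625. 11% of the £168,300 excess over £283,800 is £18,513; credit = £32,625 − £18,513 = £14,112.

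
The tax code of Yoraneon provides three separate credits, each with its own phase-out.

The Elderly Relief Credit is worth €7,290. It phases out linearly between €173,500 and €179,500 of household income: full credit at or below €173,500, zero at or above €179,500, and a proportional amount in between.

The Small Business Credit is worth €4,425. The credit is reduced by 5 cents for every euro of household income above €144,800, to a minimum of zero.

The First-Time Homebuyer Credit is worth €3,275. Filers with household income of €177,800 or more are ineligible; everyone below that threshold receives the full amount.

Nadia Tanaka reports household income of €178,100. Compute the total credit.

Elderly Relief Credit: €178,100 is €4,600 into a €6,000 phase-out range, leaving 1,400/6,000 of the credit: €7,290 × 1,400/6,000 = €1,701.
Small Business Credit: 5% of the €33,300 excess over €144,800 is €1,665; credit = €4,425 − €1,665 = €2,760.
First-Time Homebuyer Credit: €178,100 meets or exceeds the €177,800 cutoff, so the credit is €0.
Total: €1,701 + €2,760 + €0 = €4,461.

€4,461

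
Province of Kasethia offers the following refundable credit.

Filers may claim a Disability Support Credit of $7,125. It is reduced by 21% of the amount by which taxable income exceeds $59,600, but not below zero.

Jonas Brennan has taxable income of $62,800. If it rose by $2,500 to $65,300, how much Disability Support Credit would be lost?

At $62,800 — 21% of the $3,200 excess over $59,600 is $672; credit = $7,125 − $672 = $6,453.
At $65,300 — 21% of the $5,700 excess over $59,600 is $1,197; credit = $7,125 − $1,197 = $5,928.
Lost: $6,453 − $5,928 = $525.

$525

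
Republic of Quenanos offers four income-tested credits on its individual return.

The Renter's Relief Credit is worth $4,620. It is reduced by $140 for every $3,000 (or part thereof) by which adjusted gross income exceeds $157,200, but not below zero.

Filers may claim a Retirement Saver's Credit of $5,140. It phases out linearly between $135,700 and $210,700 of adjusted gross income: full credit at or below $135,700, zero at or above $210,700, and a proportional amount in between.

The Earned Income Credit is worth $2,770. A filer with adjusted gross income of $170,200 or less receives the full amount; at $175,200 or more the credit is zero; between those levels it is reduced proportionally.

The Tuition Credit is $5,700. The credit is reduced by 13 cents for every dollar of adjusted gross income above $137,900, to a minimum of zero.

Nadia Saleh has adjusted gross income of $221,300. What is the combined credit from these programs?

$1,540

Renter's Relief Credit: income exceeds $157,200 by $64,100, which is 22 full-or-partial $3,000 increments; reduction = 22 × $140 = $3,080, leaving $1,540.
Retirement Saver's Credit: $221,300 is at or above $210,700, so the credit is $0.
Earned Income Credit: $221,300 is at or above $175,200, so the credit is $0.
Tuition Credit: 13% of the $83,400 excess over $137,900 is $10,842 ≥ base, so the credit is $0.
Total: $1,540 + $0 + $0 + $0 = $1,540.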